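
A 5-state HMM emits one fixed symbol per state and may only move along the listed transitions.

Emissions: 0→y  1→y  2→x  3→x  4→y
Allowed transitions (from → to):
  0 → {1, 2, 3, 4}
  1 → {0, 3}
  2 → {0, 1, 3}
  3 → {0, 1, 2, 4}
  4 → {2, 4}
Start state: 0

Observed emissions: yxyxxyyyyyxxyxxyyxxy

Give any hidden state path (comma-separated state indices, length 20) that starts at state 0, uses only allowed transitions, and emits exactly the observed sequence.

  pos 0: y in {0,1,4}, choose 0; start
  pos 1: x in {2,3}, choose 3; 0->3 ok
  pos 2: y in {0,1,4}, choose 0; 3->0 ok
  pos 3: x in {2,3}, choose 2; 0->2 ok
  pos 4: x in {2,3}, choose 3; 2->3 ok
  pos 5: y in {0,1,4}, choose 1; 3->1 ok
  pos 6: y in {0,1,4}, choose 0; 1->0 ok
  pos 7: y in {0,1,4}, choose 1; 0->1 ok
  pos 8: y in {0,1,4}, choose 0; 1->0 ok
  pos 9: y in {0,1,4}, choose 4; 0->4 ok
  pos 10: x in {2,3}, choose 2; 4->2 ok
  pos 11: x in {2,3}, choose 3; 2->3 ok
  pos 12: y in {0,1,4}, choose 0; 3->0 ok
  pos 13: x in {2,3}, choose 3; 0->3 ok
  pos 14: x in {2,3}, choose 2; 3->2 ok
  pos 15: y in {0,1,4}, choose 1; 2->1 ok
  pos 16: y in {0,1,4}, choose 0; 1->0 ok
  pos 17: x in {2,3}, choose 2; 0->2 ok
  pos 18: x in {2,3}, choose 3; 2->3 ok
  pos 19: y in {0,1,4}, choose 1; 3->1 ok

0,3,0,2,3,1,0,1,0,4,2,3,0,3,2,1,0,2,3,1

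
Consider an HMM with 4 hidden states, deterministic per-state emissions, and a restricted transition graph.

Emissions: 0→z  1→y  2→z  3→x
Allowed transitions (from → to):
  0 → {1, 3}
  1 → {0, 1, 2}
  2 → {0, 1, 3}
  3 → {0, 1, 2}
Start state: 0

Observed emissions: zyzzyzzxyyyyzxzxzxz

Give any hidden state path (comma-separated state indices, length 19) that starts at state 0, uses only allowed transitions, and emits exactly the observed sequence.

0,1,2,0,1,2,0,3,1,1,1,1,2,3,0,3,2,3,0

  [0] z  {0,2}  => 0  start
  [1] y  {1}  => 1  0->1 ok
  [2] z  {0,2}  => 2  1->2 ok
  [3] z  {0,2}  => 0  2->0 ok
  [4] y  {1}  => 1  0->1 ok
  [5] z  {0,2}  => 2  1->2 ok
  [6] z  {0,2}  => 0  2->0 ok
  [7] x  {3}  => 3  0->3 ok
  [8] y  {1}  => 1  3->1 ok
  [9] y  {1}  => 1  1->1 ok
  [10] y  {1}  => 1  1->1 ok
  [11] y  {1}  => 1  1->1 ok
  [12] z  {0,2}  => 2  1->2 ok
  [13] x  {3}  => 3  2->3 ok
  [14] z  {0,2}  => 0  3->0 ok
  [15] x  {3}  => 3  0->3 ok
  [16] z  {0,2}  => 2  3->2 ok
  [17] x  {3}  => 3  2->3 ok
  [18] z  {0,2}  => 0  3->0 ok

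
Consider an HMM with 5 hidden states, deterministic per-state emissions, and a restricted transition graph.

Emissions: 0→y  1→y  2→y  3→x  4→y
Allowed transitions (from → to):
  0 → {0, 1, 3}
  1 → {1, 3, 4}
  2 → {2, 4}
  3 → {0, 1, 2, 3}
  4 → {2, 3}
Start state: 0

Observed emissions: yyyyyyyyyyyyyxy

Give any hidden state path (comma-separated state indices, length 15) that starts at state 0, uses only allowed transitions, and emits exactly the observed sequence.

0,1,4,2,2,2,2,2,4,2,4,2,4,3,1

  0: obs=y cand={0,1,2,4} pick 0 [start]
  1: obs=y cand={0,1,2,4} pick 1 [0->1 ok]
  2: obs=y cand={0,1,2,4} pick 4 [1->4 ok]
  3: obs=y cand={0,1,2,4} pick 2 [4->2 ok]
  4: obs=y cand={0,1,2,4} pick 2 [2->2 ok]
  5: obs=y cand={0,1,2,4} pick 2 [2->2 ok]
  6: obs=y cand={0,1,2,4} pick 2 [2->2 ok]
  7: obs=y cand={0,1,2,4} pick 2 [2->2 ok]
  8: obs=y cand={0,1,2,4} pick 4 [2->4 ok]
  9: obs=y cand={0,1,2,4} pick 2 [4->2 ok]
  10: obs=y cand={0,1,2,4} pick 4 [2->4 ok]
  11: obs=y cand={0,1,2,4} pick 2 [4->2 ok]
  12: obs=y cand={0,1,2,4} pick 4 [2->4 ok]
  13: obs=x cand={3} pick 3 [4->3 ok]
  14: obs=y cand={0,1,2,4} pick 1 [3->1 ok]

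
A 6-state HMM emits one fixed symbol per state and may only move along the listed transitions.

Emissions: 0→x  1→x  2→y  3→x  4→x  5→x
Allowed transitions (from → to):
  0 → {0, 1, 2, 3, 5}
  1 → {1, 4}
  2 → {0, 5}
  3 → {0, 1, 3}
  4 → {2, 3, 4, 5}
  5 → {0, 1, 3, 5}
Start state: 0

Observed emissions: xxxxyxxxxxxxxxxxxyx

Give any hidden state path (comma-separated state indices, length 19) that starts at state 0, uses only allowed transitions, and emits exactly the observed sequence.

  0: obs=x cand={0,1,3,4,5} pick 0 [start]
  1: obs=x cand={0,1,3,4,5} pick 3 [0->3 ok]
  2: obs=x cand={0,1,3,4,5} pick 1 [3->1 ok]
  3: obs=x cand={0,1,3,4,5} pick 4 [1->4 ok]
  4: obs=y cand={2} pick 2 [4->2 ok]
  5: obs=x cand={0,1,3,4,5} pick 5 [2->5 ok]
  6: obs=x cand={0,1,3,4,5} pick 1 [5->1 ok]
  7: obs=x cand={0,1,3,4,5} pick 4 [1->4 ok]
  8: obs=x cand={0,1,3,4,5} pick 3 [4->3 ok]
  9: obs=x cand={0,1,3,4,5} pick 0 [3->0 ok]
  10: obs=x cand={0,1,3,4,5} pick 3 [0->3 ok]
  11: obs=x cand={0,1,3,4,5} pick 3 [3->3 ok]
  12: obs=x cand={0,1,3,4,5} pick 1 [3->1 ok]
  13: obs=x cand={0,1,3,4,5} pick 4 [1->4 ok]
  14: obs=x cand={0,1,3,4,5} pick 3 [4->3 ok]
  15: obs=x cand={0,1,3,4,5} pick 1 [3->1 ok]
  16: obs=x cand={0,1,3,4,5} pick 4 [1->4 ok]
  17: obs=y cand={2} pick 2 [4->2 ok]
  18: obs=x cand={0,1,3,4,5} pick 0 [2->0 ok]

0,3,1,4,2,5,1,4,3,0,3,3,1,4,3,1,4,2,0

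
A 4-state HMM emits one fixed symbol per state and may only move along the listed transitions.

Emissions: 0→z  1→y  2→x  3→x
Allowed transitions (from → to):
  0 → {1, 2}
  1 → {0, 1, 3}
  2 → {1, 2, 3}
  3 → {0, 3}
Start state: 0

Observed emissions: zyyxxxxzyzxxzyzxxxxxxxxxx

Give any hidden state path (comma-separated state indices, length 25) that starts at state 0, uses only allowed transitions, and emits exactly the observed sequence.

0,1,1,3,3,3,3,0,1,0,2,3,0,1,0,2,2,2,2,2,2,2,3,3,3

  pos 0: z in {0}, choose 0; start
  pos 1: y in {1}, choose 1; 0->1 ok
  pos 2: y in {1}, choose 1; 1->1 ok
  pos 3: x in {2,3}, choose 3; 1->3 ok
  pos 4: x in {2,3}, choose 3; 3->3 ok
  pos 5: x in {2,3}, choose 3; 3->3 ok
  pos 6: x in {2,3}, choose 3; 3->3 ok
  pos 7: z in {0}, choose 0; 3->0 ok
  pos 8: y in {1}, choose 1; 0->1 ok
  pos 9: z in {0}, choose 0; 1->0 ok
  pos 10: x in {2,3}, choose 2; 0->2 ok
  pos 11: x in {2,3}, choose 3; 2->3 ok
  pos 12: z in {0}, choose 0; 3->0 ok
  pos 13: y in {1}, choose 1; 0->1 ok
  pos 14: z in {0}, choose 0; 1->0 ok
  pos 15: x in {2,3}, choose 2; 0->2 ok
  pos 16: x in {2,3}, choose 2; 2->2 ok
  pos 17: x in {2,3}, choose 2; 2->2 ok
  pos 18: x in {2,3}, choose 2; 2->2 ok
  pos 19: x in {2,3}, choose 2; 2->2 ok
  pos 20: x in {2,3}, choose 2; 2->2 ok
  pos 21: x in {2,3}, choose 2; 2->2 ok
  pos 22: x in {2,3}, choose 3; 2->3 ok
  pos 23: x in {2,3}, choose 3; 3->3 ok
  pos 24: x in {2,3}, choose 3; 3->3 ok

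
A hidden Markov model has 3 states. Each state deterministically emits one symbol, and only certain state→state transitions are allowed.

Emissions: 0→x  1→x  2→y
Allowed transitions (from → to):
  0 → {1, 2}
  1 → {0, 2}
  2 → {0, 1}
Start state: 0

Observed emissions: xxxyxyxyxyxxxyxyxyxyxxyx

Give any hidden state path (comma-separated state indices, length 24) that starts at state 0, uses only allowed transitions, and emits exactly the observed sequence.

  t0 'x' -> {0,1}, take 0 (start)
  t1 'x' -> {0,1}, take 1 (0->1 ok)
  t2 'x' -> {0,1}, take 0 (1->0 ok)
  t3 'y' -> {2}, take 2 (0->2 ok)
  t4 'x' -> {0,1}, take 1 (2->1 ok)
  t5 'y' -> {2}, take 2 (1->2 ok)
  t6 'x' -> {0,1}, take 1 (2->1 ok)
  t7 'y' -> {2}, take 2 (1->2 ok)
  t8 'x' -> {0,1}, take 1 (2->1 ok)
  t9 'y' -> {2}, take 2 (1->2 ok)
  t10 'x' -> {0,1}, take 0 (2->0 ok)
  t11 'x' -> {0,1}, take 1 (0->1 ok)
  t12 'x' -> {0,1}, take 0 (1->0 ok)
  t13 'y' -> {2}, take 2 (0->2 ok)
  t14 'x' -> {0,1}, take 1 (2->1 ok)
  t15 'y' -> {2}, take 2 (1->2 ok)
  t16 'x' -> {0,1}, take 1 (2->1 ok)
  t17 'y' -> {2}, take 2 (1->2 ok)
  t18 'x' -> {0,1}, take 0 (2->0 ok)
  t19 'y' -> {2}, take 2 (0->2 ok)
  t20 'x' -> {0,1}, take 0 (2->0 ok)
  t21 'x' -> {0,1}, take 1 (0->1 ok)
  t22 'y' -> {2}, take 2 (1->2 ok)
  t23 'x' -> {0,1}, take 1 (2->1 ok)

0,1,0,2,1,2,1,2,1,2,0,1,0,2,1,2,1,2,0,2,0,1,2,1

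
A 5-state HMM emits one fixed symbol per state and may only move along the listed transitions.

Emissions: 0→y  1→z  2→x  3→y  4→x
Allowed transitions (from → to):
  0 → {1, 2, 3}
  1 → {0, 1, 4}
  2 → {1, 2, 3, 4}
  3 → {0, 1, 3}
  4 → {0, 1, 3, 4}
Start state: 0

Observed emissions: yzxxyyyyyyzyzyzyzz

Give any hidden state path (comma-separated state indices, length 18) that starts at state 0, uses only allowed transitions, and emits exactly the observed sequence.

0,1,4,4,3,3,3,3,3,0,1,0,1,0,1,0,1,1

  [0] y  {0,3}  => 0  start
  [1] z  {1}  => 1  0->1 ok
  [2] x  {2,4}  => 4  1->4 ok
  [3] x  {2,4}  => 4  4->4 ok
  [4] y  {0,3}  => 3  4->3 ok
  [5] y  {0,3}  => 3  3->3 ok
  [6] y  {0,3}  => 3  3->3 ok
  [7] y  {0,3}  => 3  3->3 ok
  [8] y  {0,3}  => 3  3->3 ok
  [9] y  {0,3}  => 0  3->0 ok
  [10] z  {1}  => 1  0->1 ok
  [11] y  {0,3}  => 0  1->0 ok
  [12] z  {1}  => 1  0->1 ok
  [13] y  {0,3}  => 0  1->0 ok
  [14] z  {1}  => 1  0->1 ok
  [15] y  {0,3}  => 0  1->0 ok
  [16] z  {1}  => 1  0->1 ok
  [17] z  {1}  => 1  1->1 ok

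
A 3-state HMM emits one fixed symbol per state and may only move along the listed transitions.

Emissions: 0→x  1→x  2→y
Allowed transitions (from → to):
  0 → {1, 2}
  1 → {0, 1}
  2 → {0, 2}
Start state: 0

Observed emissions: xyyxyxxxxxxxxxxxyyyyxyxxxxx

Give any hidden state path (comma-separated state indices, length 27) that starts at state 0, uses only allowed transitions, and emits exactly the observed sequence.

0,2,2,0,2,0,1,1,1,1,1,0,1,1,1,0,2,2,2,2,0,2,0,1,0,1,0

  t0 'x' -> {0,1}, take 0 (start)
  t1 'y' -> {2}, take 2 (0->2 ok)
  t2 'y' -> {2}, take 2 (2->2 ok)
  t3 'x' -> {0,1}, take 0 (2->0 ok)
  t4 'y' -> {2}, take 2 (0->2 ok)
  t5 'x' -> {0,1}, take 0 (2->0 ok)
  t6 'x' -> {0,1}, take 1 (0->1 ok)
  t7 'x' -> {0,1}, take 1 (1->1 ok)
  t8 'x' -> {0,1}, take 1 (1->1 ok)
  t9 'x' -> {0,1}, take 1 (1->1 ok)
  t10 'x' -> {0,1}, take 1 (1->1 ok)
  t11 'x' -> {0,1}, take 0 (1->0 ok)
  t12 'x' -> {0,1}, take 1 (0->1 ok)
  t13 'x' -> {0,1}, take 1 (1->1 ok)
  t14 'x' -> {0,1}, take 1 (1->1 ok)
  t15 'x' -> {0,1}, take 0 (1->0 ok)
  t16 'y' -> {2}, take 2 (0->2 ok)
  t17 'y' -> {2}, take 2 (2->2 ok)
  t18 'y' -> {2}, take 2 (2->2 ok)
  t19 'y' -> {2}, take 2 (2->2 ok)
  t20 'x' -> {0,1}, take 0 (2->0 ok)
  t21 'y' -> {2}, take 2 (0->2 ok)
  t22 'x' -> {0,1}, take 0 (2->0 ok)
  t23 'x' -> {0,1}, take 1 (0->1 ok)
  t24 'x' -> {0,1}, take 0 (1->0 ok)
  t25 'x' -> {0,1}, take 1 (0->1 ok)
  t26 'x' -> {0,1}, take 0 (1->0 ok)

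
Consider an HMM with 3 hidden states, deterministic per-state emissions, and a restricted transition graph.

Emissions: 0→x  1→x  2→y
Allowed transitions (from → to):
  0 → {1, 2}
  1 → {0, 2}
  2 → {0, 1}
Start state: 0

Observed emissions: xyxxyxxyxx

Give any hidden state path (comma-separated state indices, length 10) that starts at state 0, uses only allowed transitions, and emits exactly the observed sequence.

0,2,1,0,2,0,1,2,1,0

  [0] x  {0,1}  => 0  start
  [1] y  {2}  => 2  0->2 ok
  [2] x  {0,1}  => 1  2->1 ok
  [3] x  {0,1}  => 0  1->0 ok
  [4] y  {2}  => 2  0->2 ok
  [5] x  {0,1}  => 0  2->0 ok
  [6] x  {0,1}  => 1  0->1 ok
  [7] y  {2}  => 2  1->2 ok
  [8] x  {0,1}  => 1  2->1 ok
  [9] x  {0,1}  => 0  1->0 ok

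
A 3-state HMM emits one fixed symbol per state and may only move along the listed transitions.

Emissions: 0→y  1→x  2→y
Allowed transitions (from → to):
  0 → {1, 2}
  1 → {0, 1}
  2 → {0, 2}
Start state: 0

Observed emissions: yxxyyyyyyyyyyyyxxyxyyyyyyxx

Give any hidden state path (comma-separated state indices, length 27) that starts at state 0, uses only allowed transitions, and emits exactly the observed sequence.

  [0] y  {0,2}  => 0  start
  [1] x  {1}  => 1  0->1 ok
  [2] x  {1}  => 1  1->1 ok
  [3] y  {0,2}  => 0  1->0 ok
  [4] y  {0,2}  => 2  0->2 ok
  [5] y  {0,2}  => 2  2->2 ok
  [6] y  {0,2}  => 2  2->2 ok
  [7] y  {0,2}  => 0  2->0 ok
  [8] y  {0,2}  => 2  0->2 ok
  [9] y  {0,2}  => 2  2->2 ok
  [10] y  {0,2}  => 0  2->0 ok
  [11] y  {0,2}  => 2  0->2 ok
  [12] y  {0,2}  => 0  2->0 ok
  [13] y  {0,2}  => 2  0->2 ok
  [14] y  {0,2}  => 0  2->0 ok
  [15] x  {1}  => 1  0->1 ok
  [16] x  {1}  => 1  1->1 ok
  [17] y  {0,2}  => 0  1->0 ok
  [18] x  {1}  => 1  0->1 ok
  [19] y  {0,2}  => 0  1->0 ok
  [20] y  {0,2}  => 2  0->2 ok
  [21] y  {0,2}  => 0  2->0 ok
  [22] y  {0,2}  => 2  0->2 ok
  [23] y  {0,2}  => 2  2->2 ok
  [24] y  {0,2}  => 0  2->0 ok
  [25] x  {1}  => 1  0->1 ok
  [26] x  {1}  => 1  1->1 ok

0,1,1,0,2,2,2,0,2,2,0,2,0,2,0,1,1,0,1,0,2,0,2,2,0,1,1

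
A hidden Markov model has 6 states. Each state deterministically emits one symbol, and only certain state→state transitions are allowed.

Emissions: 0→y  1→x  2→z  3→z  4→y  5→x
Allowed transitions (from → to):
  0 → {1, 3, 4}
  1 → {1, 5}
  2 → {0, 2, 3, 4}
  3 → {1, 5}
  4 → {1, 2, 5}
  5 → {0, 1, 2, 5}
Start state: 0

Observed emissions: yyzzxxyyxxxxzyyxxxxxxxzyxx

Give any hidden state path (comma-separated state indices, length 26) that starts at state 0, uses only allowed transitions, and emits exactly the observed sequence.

  t0 'y' -> {0,4}, take 0 (start)
  t1 'y' -> {0,4}, take 4 (0->4 ok)
  t2 'z' -> {2,3}, take 2 (4->2 ok)
  t3 'z' -> {2,3}, take 3 (2->3 ok)
  t4 'x' -> {1,5}, take 1 (3->1 ok)
  t5 'x' -> {1,5}, take 5 (1->5 ok)
  t6 'y' -> {0,4}, take 0 (5->0 ok)
  t7 'y' -> {0,4}, take 4 (0->4 ok)
  t8 'x' -> {1,5}, take 1 (4->1 ok)
  t9 'x' -> {1,5}, take 1 (1->1 ok)
  t10 'x' -> {1,5}, take 1 (1->1 ok)
  t11 'x' -> {1,5}, take 5 (1->5 ok)
  t12 'z' -> {2,3}, take 2 (5->2 ok)
  t13 'y' -> {0,4}, take 0 (2->0 ok)
  t14 'y' -> {0,4}, take 4 (0->4 ok)
  t15 'x' -> {1,5}, take 1 (4->1 ok)
  t16 'x' -> {1,5}, take 1 (1->1 ok)
  t17 'x' -> {1,5}, take 5 (1->5 ok)
  t18 'x' -> {1,5}, take 1 (5->1 ok)
  t19 'x' -> {1,5}, take 5 (1->5 ok)
  t20 'x' -> {1,5}, take 5 (5->5 ok)
  t21 'x' -> {1,5}, take 5 (5->5 ok)
  t22 'z' -> {2,3}, take 2 (5->2 ok)
  t23 'y' -> {0,4}, take 4 (2->4 ok)
  t24 'x' -> {1,5}, take 5 (4->5 ok)
  t25 'x' -> {1,5}, take 1 (5->1 ok)

0,4,2,3,1,5,0,4,1,1,1,5,2,0,4,1,1,5,1,5,5,5,2,4,5,1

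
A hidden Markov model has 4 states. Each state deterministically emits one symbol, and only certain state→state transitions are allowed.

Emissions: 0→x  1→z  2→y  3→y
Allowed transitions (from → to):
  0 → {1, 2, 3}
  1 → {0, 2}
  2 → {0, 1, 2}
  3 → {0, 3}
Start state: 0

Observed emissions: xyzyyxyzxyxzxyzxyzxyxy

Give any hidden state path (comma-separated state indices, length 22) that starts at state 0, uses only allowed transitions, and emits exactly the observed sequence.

  0: obs=x cand={0} pick 0 [start]
  1: obs=y cand={2,3} pick 2 [0->2 ok]
  2: obs=z cand={1} pick 1 [2->1 ok]
  3: obs=y cand={2,3} pick 2 [1->2 ok]
  4: obs=y cand={2,3} pick 2 [2->2 ok]
  5: obs=x cand={0} pick 0 [2->0 ok]
  6: obs=y cand={2,3} pick 2 [0->2 ok]
  7: obs=z cand={1} pick 1 [2->1 ok]
  8: obs=x cand={0} pick 0 [1->0 ok]
  9: obs=y cand={2,3} pick 2 [0->2 ok]
  10: obs=x cand={0} pick 0 [2->0 ok]
  11: obs=z cand={1} pick 1 [0->1 ok]
  12: obs=x cand={0} pick 0 [1->0 ok]
  13: obs=y cand={2,3} pick 2 [0->2 ok]
  14: obs=z cand={1} pick 1 [2->1 ok]
  15: obs=x cand={0} pick 0 [1->0 ok]
  16: obs=y cand={2,3} pick 2 [0->2 ok]
  17: obs=z cand={1} pick 1 [2->1 ok]
  18: obs=x cand={0} pick 0 [1->0 ok]
  19: obs=y cand={2,3} pick 3 [0->3 ok]
  20: obs=x cand={0} pick 0 [3->0 ok]
  21: obs=y cand={2,3} pick 3 [0->3 ok]

0,2,1,2,2,0,2,1,0,2,0,1,0,2,1,0,2,1,0,3,0,3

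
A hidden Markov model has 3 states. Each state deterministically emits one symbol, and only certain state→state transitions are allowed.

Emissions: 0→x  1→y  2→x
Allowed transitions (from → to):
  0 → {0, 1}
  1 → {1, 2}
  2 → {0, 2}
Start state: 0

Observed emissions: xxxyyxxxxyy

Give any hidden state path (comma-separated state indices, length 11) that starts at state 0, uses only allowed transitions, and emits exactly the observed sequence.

0,0,0,1,1,2,2,2,0,1,1

  0: obs=x cand={0,2} pick 0 [start]
  1: obs=x cand={0,2} pick 0 [0->0 ok]
  2: obs=x cand={0,2} pick 0 [0->0 ok]
  3: obs=y cand={1} pick 1 [0->1 ok]
  4: obs=y cand={1} pick 1 [1->1 ok]
  5: obs=x cand={0,2} pick 2 [1->2 ok]
  6: obs=x cand={0,2} pick 2 [2->2 ok]
  7: obs=x cand={0,2} pick 2 [2->2 ok]
  8: obs=x cand={0,2} pick 0 [2->0 ok]
  9: obs=y cand={1} pick 1 [0->1 ok]
  10: obs=y cand={1} pick 1 [1->1 ok]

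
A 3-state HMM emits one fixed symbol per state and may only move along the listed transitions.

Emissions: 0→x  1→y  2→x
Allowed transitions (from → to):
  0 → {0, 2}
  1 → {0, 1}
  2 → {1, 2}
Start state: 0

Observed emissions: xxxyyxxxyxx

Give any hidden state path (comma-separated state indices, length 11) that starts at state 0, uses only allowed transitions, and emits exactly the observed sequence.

0,2,2,1,1,0,0,2,1,0,2

  [0] x  {0,2}  => 0  start
  [1] x  {0,2}  => 2  0->2 ok
  [2] x  {0,2}  => 2  2->2 ok
  [3] y  {1}  => 1  2->1 ok
  [4] y  {1}  => 1  1->1 ok
  [5] x  {0,2}  => 0  1->0 ok
  [6] x  {0,2}  => 0  0->0 ok
  [7] x  {0,2}  => 2  0->2 ok
  [8] y  {1}  => 1  2->1 ok
  [9] x  {0,2}  => 0  1->0 ok
  [10] x  {0,2}  => 2  0->2 ok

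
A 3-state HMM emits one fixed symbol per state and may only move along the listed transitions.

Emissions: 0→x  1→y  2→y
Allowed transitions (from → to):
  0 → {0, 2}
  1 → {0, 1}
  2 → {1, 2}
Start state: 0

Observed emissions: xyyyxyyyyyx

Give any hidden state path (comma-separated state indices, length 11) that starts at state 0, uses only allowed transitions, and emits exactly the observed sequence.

0,2,1,1,0,2,2,1,1,1,0

  t0 'x' -> {0}, take 0 (start)
  t1 'y' -> {1,2}, take 2 (0->2 ok)
  t2 'y' -> {1,2}, take 1 (2->1 ok)
  t3 'y' -> {1,2}, take 1 (1->1 ok)
  t4 'x' -> {0}, take 0 (1->0 ok)
  t5 'y' -> {1,2}, take 2 (0->2 ok)
  t6 'y' -> {1,2}, take 2 (2->2 ok)
  t7 'y' -> {1,2}, take 1 (2->1 ok)
  t8 'y' -> {1,2}, take 1 (1->1 ok)
  t9 'y' -> {1,2}, take 1 (1->1 ok)
  t10 'x' -> {0}, take 0 (1->0 ok)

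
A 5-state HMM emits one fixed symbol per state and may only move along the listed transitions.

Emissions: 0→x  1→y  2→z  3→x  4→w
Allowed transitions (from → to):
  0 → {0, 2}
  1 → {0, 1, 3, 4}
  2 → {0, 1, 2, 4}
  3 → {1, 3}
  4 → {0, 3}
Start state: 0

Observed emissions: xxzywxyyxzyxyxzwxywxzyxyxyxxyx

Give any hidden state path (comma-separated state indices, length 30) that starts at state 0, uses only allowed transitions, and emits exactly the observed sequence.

  pos 0: x in {0,3}, choose 0; start
  pos 1: x in {0,3}, choose 0; 0->0 ok
  pos 2: z in {2}, choose 2; 0->2 ok
  pos 3: y in {1}, choose 1; 2->1 ok
  pos 4: w in {4}, choose 4; 1->4 ok
  pos 5: x in {0,3}, choose 3; 4->3 ok
  pos 6: y in {1}, choose 1; 3->1 ok
  pos 7: y in {1}, choose 1; 1->1 ok
  pos 8: x in {0,3}, choose 0; 1->0 ok
  pos 9: z in {2}, choose 2; 0->2 ok
  pos 10: y in {1}, choose 1; 2->1 ok
  pos 11: x in {0,3}, choose 3; 1->3 ok
  pos 12: y in {1}, choose 1; 3->1 ok
  pos 13: x in {0,3}, choose 0; 1->0 ok
  pos 14: z in {2}, choose 2; 0->2 ok
  pos 15: w in {4}, choose 4; 2->4 ok
  pos 16: x in {0,3}, choose 3; 4->3 ok
  pos 17: y in {1}, choose 1; 3->1 ok
  pos 18: w in {4}, choose 4; 1->4 ok
  pos 19: x in {0,3}, choose 0; 4->0 ok
  pos 20: z in {2}, choose 2; 0->2 ok
  pos 21: y in {1}, choose 1; 2->1 ok
  pos 22: x in {0,3}, choose 3; 1->3 ok
  pos 23: y in {1}, choose 1; 3->1 ok
  pos 24: x in {0,3}, choose 3; 1->3 ok
  pos 25: y in {1}, choose 1; 3->1 ok
  pos 26: x in {0,3}, choose 3; 1->3 ok
  pos 27: x in {0,3}, choose 3; 3->3 ok
  pos 28: y in {1}, choose 1; 3->1 ok
  pos 29: x in {0,3}, choose 3; 1->3 ok

0,0,2,1,4,3,1,1,0,2,1,3,1,0,2,4,3,1,4,0,2,1,3,1,3,1,3,3,1,3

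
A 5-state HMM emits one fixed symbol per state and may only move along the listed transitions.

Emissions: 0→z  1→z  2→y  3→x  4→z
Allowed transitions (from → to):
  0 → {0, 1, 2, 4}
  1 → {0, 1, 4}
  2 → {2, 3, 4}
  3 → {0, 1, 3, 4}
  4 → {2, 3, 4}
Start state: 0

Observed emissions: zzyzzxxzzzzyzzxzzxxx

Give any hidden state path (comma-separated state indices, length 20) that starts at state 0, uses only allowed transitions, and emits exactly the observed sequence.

0,4,2,4,4,3,3,0,1,1,4,2,4,4,3,1,4,3,3,3

  pos 0: z in {0,1,4}, choose 0; start
  pos 1: z in {0,1,4}, choose 4; 0->4 ok
  pos 2: y in {2}, choose 2; 4->2 ok
  pos 3: z in {0,1,4}, choose 4; 2->4 ok
  pos 4: z in {0,1,4}, choose 4; 4->4 ok
  pos 5: x in {3}, choose 3; 4->3 ok
  pos 6: x in {3}, choose 3; 3->3 ok
  pos 7: z in {0,1,4}, choose 0; 3->0 ok
  pos 8: z in {0,1,4}, choose 1; 0->1 ok
  pos 9: z in {0,1,4}, choose 1; 1->1 ok
  pos 10: z in {0,1,4}, choose 4; 1->4 ok
  pos 11: y in {2}, choose 2; 4->2 ok
  pos 12: z in {0,1,4}, choose 4; 2->4 ok
  pos 13: z in {0,1,4}, choose 4; 4->4 ok
  pos 14: x in {3}, choose 3; 4->3 ok
  pos 15: z in {0,1,4}, choose 1; 3->1 ok
  pos 16: z in {0,1,4}, choose 4; 1->4 ok
  pos 17: x in {3}, choose 3; 4->3 ok
  pos 18: x in {3}, choose 3; 3->3 ok
  pos 19: x in {3}, choose 3; 3->3 ok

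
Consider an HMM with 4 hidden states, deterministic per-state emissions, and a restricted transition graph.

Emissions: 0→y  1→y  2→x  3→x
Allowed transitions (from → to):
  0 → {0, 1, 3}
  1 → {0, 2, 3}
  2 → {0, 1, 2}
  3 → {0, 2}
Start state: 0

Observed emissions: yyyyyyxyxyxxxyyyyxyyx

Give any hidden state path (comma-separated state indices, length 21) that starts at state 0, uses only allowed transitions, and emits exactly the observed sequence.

  0: obs=y cand={0,1} pick 0 [start]
  1: obs=y cand={0,1} pick 0 [0->0 ok]
  2: obs=y cand={0,1} pick 1 [0->1 ok]
  3: obs=y cand={0,1} pick 0 [1->0 ok]
  4: obs=y cand={0,1} pick 0 [0->0 ok]
  5: obs=y cand={0,1} pick 1 [0->1 ok]
  6: obs=x cand={2,3} pick 2 [1->2 ok]
  7: obs=y cand={0,1} pick 1 [2->1 ok]
  8: obs=x cand={2,3} pick 2 [1->2 ok]
  9: obs=y cand={0,1} pick 1 [2->1 ok]
  10: obs=x cand={2,3} pick 3 [1->3 ok]
  11: obs=x cand={2,3} pick 2 [3->2 ok]
  12: obs=x cand={2,3} pick 2 [2->2 ok]
  13: obs=y cand={0,1} pick 0 [2->0 ok]
  14: obs=y cand={0,1} pick 1 [0->1 ok]
  15: obs=y cand={0,1} pick 0 [1->0 ok]
  16: obs=y cand={0,1} pick 0 [0->0 ok]
  17: obs=x cand={2,3} pick 3 [0->3 ok]
  18: obs=y cand={0,1} pick 0 [3->0 ok]
  19: obs=y cand={0,1} pick 1 [0->1 ok]
  20: obs=x cand={2,3} pick 2 [1->2 ok]

0,0,1,0,0,1,2,1,2,1,3,2,2,0,1,0,0,3,0,1,2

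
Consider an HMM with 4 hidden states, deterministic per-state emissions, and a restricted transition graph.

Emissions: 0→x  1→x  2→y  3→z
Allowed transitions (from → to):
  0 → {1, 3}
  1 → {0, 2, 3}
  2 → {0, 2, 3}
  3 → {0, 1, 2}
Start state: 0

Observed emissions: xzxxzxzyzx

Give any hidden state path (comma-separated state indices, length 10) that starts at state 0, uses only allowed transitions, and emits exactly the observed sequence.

  0: obs=x cand={0,1} pick 0 [start]
  1: obs=z cand={3} pick 3 [0->3 ok]
  2: obs=x cand={0,1} pick 0 [3->0 ok]
  3: obs=x cand={0,1} pick 1 [0->1 ok]
  4: obs=z cand={3} pick 3 [1->3 ok]
  5: obs=x cand={0,1} pick 1 [3->1 ok]
  6: obs=z cand={3} pick 3 [1->3 ok]
  7: obs=y cand={2} pick 2 [3->2 ok]
  8: obs=z cand={3} pick 3 [2->3 ok]
  9: obs=x cand={0,1} pick 0 [3->0 ok]

0,3,0,1,3,1,3,2,3,0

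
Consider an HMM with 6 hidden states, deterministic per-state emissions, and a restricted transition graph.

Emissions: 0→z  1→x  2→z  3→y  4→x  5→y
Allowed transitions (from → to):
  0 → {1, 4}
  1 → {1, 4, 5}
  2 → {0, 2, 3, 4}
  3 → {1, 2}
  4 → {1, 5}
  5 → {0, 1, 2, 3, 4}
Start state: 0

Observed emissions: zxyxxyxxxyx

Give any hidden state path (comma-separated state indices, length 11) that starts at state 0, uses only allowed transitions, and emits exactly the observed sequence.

0,4,5,1,4,5,1,1,4,5,1

  pos 0: z in {0,2}, choose 0; start
  pos 1: x in {1,4}, choose 4; 0->4 ok
  pos 2: y in {3,5}, choose 5; 4->5 ok
  pos 3: x in {1,4}, choose 1; 5->1 ok
  pos 4: x in {1,4}, choose 4; 1->4 ok
  pos 5: y in {3,5}, choose 5; 4->5 ok
  pos 6: x in {1,4}, choose 1; 5->1 ok
  pos 7: x in {1,4}, choose 1; 1->1 ok
  pos 8: x in {1,4}, choose 4; 1->4 ok
  pos 9: y in {3,5}, choose 5; 4->5 ok
  pos 10: x in {1,4}, choose 1; 5->1 ok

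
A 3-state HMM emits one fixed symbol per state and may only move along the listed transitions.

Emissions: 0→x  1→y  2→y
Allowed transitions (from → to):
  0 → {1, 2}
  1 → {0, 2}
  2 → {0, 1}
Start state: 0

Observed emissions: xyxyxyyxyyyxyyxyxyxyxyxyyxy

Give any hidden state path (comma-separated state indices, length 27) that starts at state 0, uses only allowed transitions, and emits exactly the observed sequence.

  0: obs=x cand={0} pick 0 [start]
  1: obs=y cand={1,2} pick 2 [0->2 ok]
  2: obs=x cand={0} pick 0 [2->0 ok]
  3: obs=y cand={1,2} pick 2 [0->2 ok]
  4: obs=x cand={0} pick 0 [2->0 ok]
  5: obs=y cand={1,2} pick 2 [0->2 ok]
  6: obs=y cand={1,2} pick 1 [2->1 ok]
  7: obs=x cand={0} pick 0 [1->0 ok]
  8: obs=y cand={1,2} pick 2 [0->2 ok]
  9: obs=y cand={1,2} pick 1 [2->1 ok]
  10: obs=y cand={1,2} pick 2 [1->2 ok]
  11: obs=x cand={0} pick 0 [2->0 ok]
  12: obs=y cand={1,2} pick 1 [0->1 ok]
  13: obs=y cand={1,2} pick 2 [1->2 ok]
  14: obs=x cand={0} pick 0 [2->0 ok]
  15: obs=y cand={1,2} pick 1 [0->1 ok]
  16: obs=x cand={0} pick 0 [1->0 ok]
  17: obs=y cand={1,2} pick 1 [0->1 ok]
  18: obs=x cand={0} pick 0 [1->0 ok]
  19: obs=y cand={1,2} pick 1 [0->1 ok]
  20: obs=x cand={0} pick 0 [1->0 ok]
  21: obs=y cand={1,2} pick 1 [0->1 ok]
  22: obs=x cand={0} pick 0 [1->0 ok]
  23: obs=y cand={1,2} pick 2 [0->2 ok]
  24: obs=y cand={1,2} pick 1 [2->1 ok]
  25: obs=x cand={0} pick 0 [1->0 ok]
  26: obs=y cand={1,2} pick 2 [0->2 ok]

0,2,0,2,0,2,1,0,2,1,2,0,1,2,0,1,0,1,0,1,0,1,0,2,1,0,2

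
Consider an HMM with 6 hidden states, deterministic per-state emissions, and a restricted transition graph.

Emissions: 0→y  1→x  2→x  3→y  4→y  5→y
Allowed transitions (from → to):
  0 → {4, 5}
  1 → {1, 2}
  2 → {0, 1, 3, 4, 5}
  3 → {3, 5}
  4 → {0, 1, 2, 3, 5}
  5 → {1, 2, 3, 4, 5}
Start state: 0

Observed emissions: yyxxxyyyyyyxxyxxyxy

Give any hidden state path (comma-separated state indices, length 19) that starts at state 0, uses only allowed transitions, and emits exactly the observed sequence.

0,5,2,1,2,3,3,3,3,5,4,1,2,4,1,2,5,2,4

  0: obs=y cand={0,3,4,5} pick 0 [start]
  1: obs=y cand={0,3,4,5} pick 5 [0->5 ok]
  2: obs=x cand={1,2} pick 2 [5->2 ok]
  3: obs=x cand={1,2} pick 1 [2->1 ok]
  4: obs=x cand={1,2} pick 2 [1->2 ok]
  5: obs=y cand={0,3,4,5} pick 3 [2->3 ok]
  6: obs=y cand={0,3,4,5} pick 3 [3->3 ok]
  7: obs=y cand={0,3,4,5} pick 3 [3->3 ok]
  8: obs=y cand={0,3,4,5} pick 3 [3->3 ok]
  9: obs=y cand={0,3,4,5} pick 5 [3->5 ok]
  10: obs=y cand={0,3,4,5} pick 4 [5->4 ok]
  11: obs=x cand={1,2} pick 1 [4->1 ok]
  12: obs=x cand={1,2} pick 2 [1->2 ok]
  13: obs=y cand={0,3,4,5} pick 4 [2->4 ok]
  14: obs=x cand={1,2} pick 1 [4->1 ok]
  15: obs=x cand={1,2} pick 2 [1->2 ok]
  16: obs=y cand={0,3,4,5} pick 5 [2->5 ok]
  17: obs=x cand={1,2} pick 2 [5->2 ok]
  18: obs=y cand={0,3,4,5} pick 4 [2->4 ok]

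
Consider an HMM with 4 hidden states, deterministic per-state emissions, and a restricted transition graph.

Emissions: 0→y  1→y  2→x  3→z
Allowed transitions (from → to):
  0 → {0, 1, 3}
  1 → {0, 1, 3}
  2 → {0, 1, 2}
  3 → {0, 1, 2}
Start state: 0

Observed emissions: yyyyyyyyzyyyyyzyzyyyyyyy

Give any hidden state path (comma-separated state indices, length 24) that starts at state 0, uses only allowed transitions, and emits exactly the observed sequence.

  [0] y  {0,1}  => 0  start
  [1] y  {0,1}  => 0  0->0 ok
  [2] y  {0,1}  => 1  0->1 ok
  [3] y  {0,1}  => 0  1->0 ok
  [4] y  {0,1}  => 1  0->1 ok
  [5] y  {0,1}  => 1  1->1 ok
  [6] y  {0,1}  => 1  1->1 ok
  [7] y  {0,1}  => 1  1->1 ok
  [8] z  {3}  => 3  1->3 ok
  [9] y  {0,1}  => 1  3->1 ok
  [10] y  {0,1}  => 1  1->1 ok
  [11] y  {0,1}  => 1  1->1 ok
  [12] y  {0,1}  => 1  1->1 ok
  [13] y  {0,1}  => 0  1->0 ok
  [14] z  {3}  => 3  0->3 ok
  [15] y  {0,1}  => 0  3->0 ok
  [16] z  {3}  => 3  0->3 ok
  [17] y  {0,1}  => 0  3->0 ok
  [18] y  {0,1}  => 0  0->0 ok
  [19] y  {0,1}  => 1  0->1 ok
  [20] y  {0,1}  => 1  1->1 ok
  [21] y  {0,1}  => 0  1->0 ok
  [22] y  {0,1}  => 0  0->0 ok
  [23] y  {0,1}  => 0  0->0 ok

0,0,1,0,1,1,1,1,3,1,1,1,1,0,3,0,3,0,0,1,1,0,0,0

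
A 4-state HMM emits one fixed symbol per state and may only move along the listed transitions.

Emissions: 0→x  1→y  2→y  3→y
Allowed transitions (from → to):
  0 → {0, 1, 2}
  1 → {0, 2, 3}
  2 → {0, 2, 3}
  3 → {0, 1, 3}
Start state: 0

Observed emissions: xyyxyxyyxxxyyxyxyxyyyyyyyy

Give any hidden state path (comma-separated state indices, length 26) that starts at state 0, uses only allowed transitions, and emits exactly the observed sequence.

  [0] x  {0}  => 0  start
  [1] y  {1,2,3}  => 1  0->1 ok
  [2] y  {1,2,3}  => 2  1->2 ok
  [3] x  {0}  => 0  2->0 ok
  [4] y  {1,2,3}  => 2  0->2 ok
  [5] x  {0}  => 0  2->0 ok
  [6] y  {1,2,3}  => 1  0->1 ok
  [7] y  {1,2,3}  => 3  1->3 ok
  [8] x  {0}  => 0  3->0 ok
  [9] x  {0}  => 0  0->0 ok
  [10] x  {0}  => 0  0->0 ok
  [11] y  {1,2,3}  => 1  0->1 ok
  [12] y  {1,2,3}  => 3  1->3 ok
  [13] x  {0}  => 0  3->0 ok
  [14] y  {1,2,3}  => 2  0->2 ok
  [15] x  {0}  => 0  2->0 ok
  [16] y  {1,2,3}  => 1  0->1 ok
  [17] x  {0}  => 0  1->0 ok
  [18] y  {1,2,3}  => 1  0->1 ok
  [19] y  {1,2,3}  => 2  1->2 ok
  [20] y  {1,2,3}  => 2  2->2 ok
  [21] y  {1,2,3}  => 2  2->2 ok
  [22] y  {1,2,3}  => 2  2->2 ok
  [23] y  {1,2,3}  => 2  2->2 ok
  [24] y  {1,2,3}  => 2  2->2 ok
  [25] y  {1,2,3}  => 3  2->3 ok

0,1,2,0,2,0,1,3,0,0,0,1,3,0,2,0,1,0,1,2,2,2,2,2,2,3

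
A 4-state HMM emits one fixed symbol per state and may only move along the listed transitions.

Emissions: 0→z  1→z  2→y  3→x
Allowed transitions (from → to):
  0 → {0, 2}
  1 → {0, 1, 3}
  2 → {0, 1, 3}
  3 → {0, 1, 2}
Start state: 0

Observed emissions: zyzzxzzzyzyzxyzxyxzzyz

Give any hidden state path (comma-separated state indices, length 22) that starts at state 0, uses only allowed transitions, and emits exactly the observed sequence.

0,2,1,1,3,1,0,0,2,0,2,1,3,2,1,3,2,3,0,0,2,0

  t0 'z' -> {0,1}, take 0 (start)
  t1 'y' -> {2}, take 2 (0->2 ok)
  t2 'z' -> {0,1}, take 1 (2->1 ok)
  t3 'z' -> {0,1}, take 1 (1->1 ok)
  t4 'x' -> {3}, take 3 (1->3 ok)
  t5 'z' -> {0,1}, take 1 (3->1 ok)
  t6 'z' -> {0,1}, take 0 (1->0 ok)
  t7 'z' -> {0,1}, take 0 (0->0 ok)
  t8 'y' -> {2}, take 2 (0->2 ok)
  t9 'z' -> {0,1}, take 0 (2->0 ok)
  t10 'y' -> {2}, take 2 (0->2 ok)
  t11 'z' -> {0,1}, take 1 (2->1 ok)
  t12 'x' -> {3}, take 3 (1->3 ok)
  t13 'y' -> {2}, take 2 (3->2 ok)
  t14 'z' -> {0,1}, take 1 (2->1 ok)
  t15 'x' -> {3}, take 3 (1->3 ok)
  t16 'y' -> {2}, take 2 (3->2 ok)
  t17 'x' -> {3}, take 3 (2->3 ok)
  t18 'z' -> {0,1}, take 0 (3->0 ok)
  t19 'z' -> {0,1}, take 0 (0->0 ok)
  t20 'y' -> {2}, take 2 (0->2 ok)
  t21 'z' -> {0,1}, take 0 (2->0 ok)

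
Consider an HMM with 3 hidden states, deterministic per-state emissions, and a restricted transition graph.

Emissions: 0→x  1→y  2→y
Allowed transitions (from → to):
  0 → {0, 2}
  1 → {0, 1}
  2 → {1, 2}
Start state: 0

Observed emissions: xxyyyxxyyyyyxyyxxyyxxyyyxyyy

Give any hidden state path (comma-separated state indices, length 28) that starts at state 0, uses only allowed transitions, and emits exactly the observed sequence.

  pos 0: x in {0}, choose 0; start
  pos 1: x in {0}, choose 0; 0->0 ok
  pos 2: y in {1,2}, choose 2; 0->2 ok
  pos 3: y in {1,2}, choose 2; 2->2 ok
  pos 4: y in {1,2}, choose 1; 2->1 ok
  pos 5: x in {0}, choose 0; 1->0 ok
  pos 6: x in {0}, choose 0; 0->0 ok
  pos 7: y in {1,2}, choose 2; 0->2 ok
  pos 8: y in {1,2}, choose 2; 2->2 ok
  pos 9: y in {1,2}, choose 2; 2->2 ok
  pos 10: y in {1,2}, choose 2; 2->2 ok
  pos 11: y in {1,2}, choose 1; 2->1 ok
  pos 12: x in {0}, choose 0; 1->0 ok
  pos 13: y in {1,2}, choose 2; 0->2 ok
  pos 14: y in {1,2}, choose 1; 2->1 ok
  pos 15: x in {0}, choose 0; 1->0 ok
  pos 16: x in {0}, choose 0; 0->0 ok
  pos 17: y in {1,2}, choose 2; 0->2 ok
  pos 18: y in {1,2}, choose 1; 2->1 ok
  pos 19: x in {0}, choose 0; 1->0 ok
  pos 20: x in {0}, choose 0; 0->0 ok
  pos 21: y in {1,2}, choose 2; 0->2 ok
  pos 22: y in {1,2}, choose 1; 2->1 ok
  pos 23: y in {1,2}, choose 1; 1->1 ok
  pos 24: x in {0}, choose 0; 1->0 ok
  pos 25: y in {1,2}, choose 2; 0->2 ok
  pos 26: y in {1,2}, choose 1; 2->1 ok
  pos 27: y in {1,2}, choose 1; 1->1 ok

0,0,2,2,1,0,0,2,2,2,2,1,0,2,1,0,0,2,1,0,0,2,1,1,0,2,1,1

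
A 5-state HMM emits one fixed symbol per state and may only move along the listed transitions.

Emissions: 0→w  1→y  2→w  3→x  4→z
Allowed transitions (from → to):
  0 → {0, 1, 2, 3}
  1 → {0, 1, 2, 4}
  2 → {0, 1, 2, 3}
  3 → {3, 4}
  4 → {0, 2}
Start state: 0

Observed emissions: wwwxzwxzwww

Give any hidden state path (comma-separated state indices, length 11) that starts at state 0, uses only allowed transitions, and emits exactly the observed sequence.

0,2,2,3,4,0,3,4,0,2,0

  [0] w  {0,2}  => 0  start
  [1] w  {0,2}  => 2  0->2 ok
  [2] w  {0,2}  => 2  2->2 ok
  [3] x  {3}  => 3  2->3 ok
  [4] z  {4}  => 4  3->4 ok
  [5] w  {0,2}  => 0  4->0 ok
  [6] x  {3}  => 3  0->3 ok
  [7] z  {4}  => 4  3->4 ok
  [8] w  {0,2}  => 0  4->0 ok
  [9] w  {0,2}  => 2  0->2 ok
  [10] w  {0,2}  => 0  2->0 ok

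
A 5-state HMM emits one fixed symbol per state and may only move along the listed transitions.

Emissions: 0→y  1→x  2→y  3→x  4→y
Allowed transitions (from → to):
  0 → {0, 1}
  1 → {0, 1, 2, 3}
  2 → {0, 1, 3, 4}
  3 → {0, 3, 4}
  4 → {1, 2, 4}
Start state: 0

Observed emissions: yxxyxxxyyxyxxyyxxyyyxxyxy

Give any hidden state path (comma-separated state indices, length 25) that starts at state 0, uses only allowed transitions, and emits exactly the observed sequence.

0,1,1,2,3,3,3,4,4,1,2,3,3,4,2,1,3,0,0,0,1,1,2,1,2

  0: obs=y cand={0,2,4} pick 0 [start]
  1: obs=x cand={1,3} pick 1 [0->1 ok]
  2: obs=x cand={1,3} pick 1 [1->1 ok]
  3: obs=y cand={0,2,4} pick 2 [1->2 ok]
  4: obs=x cand={1,3} pick 3 [2->3 ok]
  5: obs=x cand={1,3} pick 3 [3->3 ok]
  6: obs=x cand={1,3} pick 3 [3->3 ok]
  7: obs=y cand={0,2,4} pick 4 [3->4 ok]
  8: obs=y cand={0,2,4} pick 4 [4->4 ok]
  9: obs=x cand={1,3} pick 1 [4->1 ok]
  10: obs=y cand={0,2,4} pick 2 [1->2 ok]
  11: obs=x cand={1,3} pick 3 [2->3 ok]
  12: obs=x cand={1,3} pick 3 [3->3 ok]
  13: obs=y cand={0,2,4} pick 4 [3->4 ok]
  14: obs=y cand={0,2,4} pick 2 [4->2 ok]
  15: obs=x cand={1,3} pick 1 [2->1 ok]
  16: obs=x cand={1,3} pick 3 [1->3 ok]
  17: obs=y cand={0,2,4} pick 0 [3->0 ok]
  18: obs=y cand={0,2,4} pick 0 [0->0 ok]
  19: obs=y cand={0,2,4} pick 0 [0->0 ok]
  20: obs=x cand={1,3} pick 1 [0->1 ok]
  21: obs=x cand={1,3} pick 1 [1->1 ok]
  22: obs=y cand={0,2,4} pick 2 [1->2 ok]
  23: obs=x cand={1,3} pick 1 [2->1 ok]
  24: obs=y cand={0,2,4} pick 2 [1->2 ok]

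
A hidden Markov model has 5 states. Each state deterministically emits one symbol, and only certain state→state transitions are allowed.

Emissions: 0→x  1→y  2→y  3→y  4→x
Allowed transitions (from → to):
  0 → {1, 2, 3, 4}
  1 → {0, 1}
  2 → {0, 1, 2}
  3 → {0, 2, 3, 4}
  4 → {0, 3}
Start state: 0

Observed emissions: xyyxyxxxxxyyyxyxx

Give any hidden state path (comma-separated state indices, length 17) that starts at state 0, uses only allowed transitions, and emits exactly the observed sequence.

0,3,3,4,3,0,4,0,4,0,3,3,3,4,3,4,0

  0: obs=x cand={0,4} pick 0 [start]
  1: obs=y cand={1,2,3} pick 3 [0->3 ok]
  2: obs=y cand={1,2,3} pick 3 [3->3 ok]
  3: obs=x cand={0,4} pick 4 [3->4 ok]
  4: obs=y cand={1,2,3} pick 3 [4->3 ok]
  5: obs=x cand={0,4} pick 0 [3->0 ok]
  6: obs=x cand={0,4} pick 4 [0->4 ok]
  7: obs=x cand={0,4} pick 0 [4->0 ok]
  8: obs=x cand={0,4} pick 4 [0->4 ok]
  9: obs=x cand={0,4} pick 0 [4->0 ok]
  10: obs=y cand={1,2,3} pick 3 [0->3 ok]
  11: obs=y cand={1,2,3} pick 3 [3->3 ok]
  12: obs=y cand={1,2,3} pick 3 [3->3 ok]
  13: obs=x cand={0,4} pick 4 [3->4 ok]
  14: obs=y cand={1,2,3} pick 3 [4->3 ok]
  15: obs=x cand={0,4} pick 4 [3->4 ok]
  16: obs=x cand={0,4} pick 0 [4->0 ok]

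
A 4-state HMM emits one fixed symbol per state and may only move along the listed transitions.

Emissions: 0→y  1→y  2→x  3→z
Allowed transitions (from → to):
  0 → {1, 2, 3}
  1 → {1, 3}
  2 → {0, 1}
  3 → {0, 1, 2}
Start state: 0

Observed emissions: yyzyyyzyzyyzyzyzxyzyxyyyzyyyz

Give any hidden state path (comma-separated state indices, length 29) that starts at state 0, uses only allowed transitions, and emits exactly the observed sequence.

0,1,3,0,1,1,3,1,3,0,1,3,1,3,0,3,2,0,3,0,2,1,1,1,3,1,1,1,3

  0: obs=y cand={0,1} pick 0 [start]
  1: obs=y cand={0,1} pick 1 [0->1 ok]
  2: obs=z cand={3} pick 3 [1->3 ok]
  3: obs=y cand={0,1} pick 0 [3->0 ok]
  4: obs=y cand={0,1} pick 1 [0->1 ok]
  5: obs=y cand={0,1} pick 1 [1->1 ok]
  6: obs=z cand={3} pick 3 [1->3 ok]
  7: obs=y cand={0,1} pick 1 [3->1 ok]
  8: obs=z cand={3} pick 3 [1->3 ok]
  9: obs=y cand={0,1} pick 0 [3->0 ok]
  10: obs=y cand={0,1} pick 1 [0->1 ok]
  11: obs=z cand={3} pick 3 [1->3 ok]
  12: obs=y cand={0,1} pick 1 [3->1 ok]
  13: obs=z cand={3} pick 3 [1->3 ok]
  14: obs=y cand={0,1} pick 0 [3->0 ok]
  15: obs=z cand={3} pick 3 [0->3 ok]
  16: obs=x cand={2} pick 2 [3->2 ok]
  17: obs=y cand={0,1} pick 0 [2->0 ok]
  18: obs=z cand={3} pick 3 [0->3 ok]
  19: obs=y cand={0,1} pick 0 [3->0 ok]
  20: obs=x cand={2} pick 2 [0->2 ok]
  21: obs=y cand={0,1} pick 1 [2->1 ok]
  22: obs=y cand={0,1} pick 1 [1->1 ok]
  23: obs=y cand={0,1} pick 1 [1->1 ok]
  24: obs=z cand={3} pick 3 [1->3 ok]
  25: obs=y cand={0,1} pick 1 [3->1 ok]
  26: obs=y cand={0,1} pick 1 [1->1 ok]
  27: obs=y cand={0,1} pick 1 [1->1 ok]
  28: obs=z cand={3} pick 3 [1->3 ok]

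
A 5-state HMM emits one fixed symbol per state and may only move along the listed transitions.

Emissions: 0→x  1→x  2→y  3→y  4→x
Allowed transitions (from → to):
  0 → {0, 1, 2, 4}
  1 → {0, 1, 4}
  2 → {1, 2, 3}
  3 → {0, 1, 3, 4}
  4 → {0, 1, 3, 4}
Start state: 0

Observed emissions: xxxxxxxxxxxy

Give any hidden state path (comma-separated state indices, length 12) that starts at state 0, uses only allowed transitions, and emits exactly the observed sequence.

  0: obs=x cand={0,1,4} pick 0 [start]
  1: obs=x cand={0,1,4} pick 1 [0->1 ok]
  2: obs=x cand={0,1,4} pick 4 [1->4 ok]
  3: obs=x cand={0,1,4} pick 4 [4->4 ok]
  4: obs=x cand={0,1,4} pick 4 [4->4 ok]
  5: obs=x cand={0,1,4} pick 1 [4->1 ok]
  6: obs=x cand={0,1,4} pick 0 [1->0 ok]
  7: obs=x cand={0,1,4} pick 0 [0->0 ok]
  8: obs=x cand={0,1,4} pick 1 [0->1 ok]
  9: obs=x cand={0,1,4} pick 1 [1->1 ok]
  10: obs=x cand={0,1,4} pick 0 [1->0 ok]
  11: obs=y cand={2,3} pick 2 [0->2 ok]

0,1,4,4,4,1,0,0,1,1,0,2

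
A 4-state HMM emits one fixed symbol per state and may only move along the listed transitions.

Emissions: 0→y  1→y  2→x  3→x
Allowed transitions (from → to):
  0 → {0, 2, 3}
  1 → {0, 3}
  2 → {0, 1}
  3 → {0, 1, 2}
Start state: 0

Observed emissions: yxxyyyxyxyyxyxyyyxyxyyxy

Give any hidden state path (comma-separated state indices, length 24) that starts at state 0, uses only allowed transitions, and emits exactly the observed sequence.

0,3,2,1,0,0,2,1,3,1,0,2,0,2,1,0,0,2,0,3,1,0,3,1

  0: obs=y cand={0,1} pick 0 [start]
  1: obs=x cand={2,3} pick 3 [0->3 ok]
  2: obs=x cand={2,3} pick 2 [3->2 ok]
  3: obs=y cand={0,1} pick 1 [2->1 ok]
  4: obs=y cand={0,1} pick 0 [1->0 ok]
  5: obs=y cand={0,1} pick 0 [0->0 ok]
  6: obs=x cand={2,3} pick 2 [0->2 ok]
  7: obs=y cand={0,1} pick 1 [2->1 ok]
  8: obs=x cand={2,3} pick 3 [1->3 ok]
  9: obs=y cand={0,1} pick 1 [3->1 ok]
  10: obs=y cand={0,1} pick 0 [1->0 ok]
  11: obs=x cand={2,3} pick 2 [0->2 ok]
  12: obs=y cand={0,1} pick 0 [2->0 ok]
  13: obs=x cand={2,3} pick 2 [0->2 ok]
  14: obs=y cand={0,1} pick 1 [2->1 ok]
  15: obs=y cand={0,1} pick 0 [1->0 ok]
  16: obs=y cand={0,1} pick 0 [0->0 ok]
  17: obs=x cand={2,3} pick 2 [0->2 ok]
  18: obs=y cand={0,1} pick 0 [2->0 ok]
  19: obs=x cand={2,3} pick 3 [0->3 ok]
  20: obs=y cand={0,1} pick 1 [3->1 ok]
  21: obs=y cand={0,1} pick 0 [1->0 ok]
  22: obs=x cand={2,3} pick 3 [0->3 ok]
  23: obs=y cand={0,1} pick 1 [3->1 ok]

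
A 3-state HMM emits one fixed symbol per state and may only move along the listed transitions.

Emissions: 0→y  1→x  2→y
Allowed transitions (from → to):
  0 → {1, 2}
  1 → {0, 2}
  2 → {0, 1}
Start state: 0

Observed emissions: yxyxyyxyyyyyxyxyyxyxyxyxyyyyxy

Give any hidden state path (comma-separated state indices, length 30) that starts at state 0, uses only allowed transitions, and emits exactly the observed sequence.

0,1,0,1,0,2,1,2,0,2,0,2,1,2,1,0,2,1,0,1,0,1,0,1,0,2,0,2,1,2

  pos 0: y in {0,2}, choose 0; start
  pos 1: x in {1}, choose 1; 0->1 ok
  pos 2: y in {0,2}, choose 0; 1->0 ok
  pos 3: x in {1}, choose 1; 0->1 ok
  pos 4: y in {0,2}, choose 0; 1->0 ok
  pos 5: y in {0,2}, choose 2; 0->2 ok
  pos 6: x in {1}, choose 1; 2->1 ok
  pos 7: y in {0,2}, choose 2; 1->2 ok
  pos 8: y in {0,2}, choose 0; 2->0 ok
  pos 9: y in {0,2}, choose 2; 0->2 ok
  pos 10: y in {0,2}, choose 0; 2->0 ok
  pos 11: y in {0,2}, choose 2; 0->2 ok
  pos 12: x in {1}, choose 1; 2->1 ok
  pos 13: y in {0,2}, choose 2; 1->2 ok
  pos 14: x in {1}, choose 1; 2->1 ok
  pos 15: y in {0,2}, choose 0; 1->0 ok
  pos 16: y in {0,2}, choose 2; 0->2 ok
  pos 17: x in {1}, choose 1; 2->1 ok
  pos 18: y in {0,2}, choose 0; 1->0 ok
  pos 19: x in {1}, choose 1; 0->1 ok
  pos 20: y in {0,2}, choose 0; 1->0 ok
  pos 21: x in {1}, choose 1; 0->1 ok
  pos 22: y in {0,2}, choose 0; 1->0 ok
  pos 23: x in {1}, choose 1; 0->1 ok
  pos 24: y in {0,2}, choose 0; 1->0 ok
  pos 25: y in {0,2}, choose 2; 0->2 ok
  pos 26: y in {0,2}, choose 0; 2->0 ok
  pos 27: y in {0,2}, choose 2; 0->2 ok
  pos 28: x in {1}, choose 1; 2->1 ok
  pos 29: y in {0,2}, choose 2; 1->2 ok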